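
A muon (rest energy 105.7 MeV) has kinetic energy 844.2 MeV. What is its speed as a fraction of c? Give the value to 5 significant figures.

β ≈ 0.99379

γ = 1 + K/(m₀c²) = 1 + 844.2/105.7 = 8.986755
β = √(1 − 1/γ²) = 0.99379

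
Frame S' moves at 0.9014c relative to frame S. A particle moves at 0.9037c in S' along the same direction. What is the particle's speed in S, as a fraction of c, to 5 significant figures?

u ≈ 0.99477c

Relativistic velocity addition: u = (u' + v)/(1 + u'v/c²)
= (0.9037 + 0.9014)/(1 + 0.9037×0.9014) = 1.8051/1.814595 = 0.99477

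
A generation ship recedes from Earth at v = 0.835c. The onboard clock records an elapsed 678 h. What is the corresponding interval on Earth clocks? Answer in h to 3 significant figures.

Δt ≈ 1230 h

γ = 1/√(1 − 0.835²) = 1.8174
Time dilation: Δt = γτ₀ = 1.8174 × 678 h = 1230 h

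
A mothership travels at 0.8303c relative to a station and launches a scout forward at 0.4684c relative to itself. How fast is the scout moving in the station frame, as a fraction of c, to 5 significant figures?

u ≈ 0.93505c

Compose boost 2: (0.4684 + 0.8303)/(1 + 0.4684×0.8303) = 1.2987/1.388913 = 0.93505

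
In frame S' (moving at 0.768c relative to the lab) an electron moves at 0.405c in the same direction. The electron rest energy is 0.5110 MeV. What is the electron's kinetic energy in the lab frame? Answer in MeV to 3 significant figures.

K ≈ 0.633 MeV

u_lab = (0.405 + 0.768)/(1 + 0.405×0.768) = 0.894710
γ = 1/√(1 − 0.894710²) = 2.2389
K = (γ − 1)m₀c² = (2.2389 − 1) × 0.5110 = 1.2389 × 0.5110 = 0.633 MeV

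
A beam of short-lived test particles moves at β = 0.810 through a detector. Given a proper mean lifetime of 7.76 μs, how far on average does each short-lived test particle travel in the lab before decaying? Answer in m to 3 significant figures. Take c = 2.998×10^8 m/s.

d ≈ 3210 m

γ = 1/√(1 − 0.810²) = 1.7052
Dilated lifetime: Δt = γτ₀ = 1.7052 × 7.76 μs = 13.233 μs
d = vΔt = 0.810c × 13.233 μs = 2.4284×10^8 m/s × 1.3233×10^-5 s = 3210 m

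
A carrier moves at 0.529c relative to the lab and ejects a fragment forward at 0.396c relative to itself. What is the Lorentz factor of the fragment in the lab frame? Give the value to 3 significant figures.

γ ≈ 1.55

u_lab = (0.396 + 0.529)/(1 + 0.396×0.529) = 0.9250/1.20948 = 0.764789
γ = 1/√(1 − 0.764789²) = 1.55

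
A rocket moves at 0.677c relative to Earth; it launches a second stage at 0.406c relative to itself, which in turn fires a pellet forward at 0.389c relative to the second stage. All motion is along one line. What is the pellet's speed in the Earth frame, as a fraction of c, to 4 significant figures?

u ≈ 0.9309c

Compose boost 2: (0.406 + 0.677)/(1 + 0.406×0.677) = 1.083/1.27486 = 0.849504
Compose boost 3: (0.389 + 0.849504)/(1 + 0.389×0.849504) = 1.23850/1.33046 = 0.9309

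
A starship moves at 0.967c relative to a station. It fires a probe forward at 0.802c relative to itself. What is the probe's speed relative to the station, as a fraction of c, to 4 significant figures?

Relativistic velocity addition: u = (u' + v)/(1 + u'v/c²)
= (0.802 + 0.967)/(1 + 0.802×0.967) = 1.769/1.77553 = 0.9963

u ≈ 0.9963c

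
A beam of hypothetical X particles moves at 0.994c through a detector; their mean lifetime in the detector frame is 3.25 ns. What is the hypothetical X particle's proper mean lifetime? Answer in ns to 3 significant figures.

τ₀ ≈ 0.355 ns

γ = 1/√(1 − 0.994²) = 9.1424
Proper time: τ₀ = Δt/γ = 3.25/9.1424 = 0.355 ns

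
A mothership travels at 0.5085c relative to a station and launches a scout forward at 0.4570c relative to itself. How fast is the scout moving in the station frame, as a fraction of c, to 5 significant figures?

u ≈ 0.78344c

Compose boost 2: (0.4570 + 0.5085)/(1 + 0.4570×0.5085) = 0.96550/1.232384 = 0.78344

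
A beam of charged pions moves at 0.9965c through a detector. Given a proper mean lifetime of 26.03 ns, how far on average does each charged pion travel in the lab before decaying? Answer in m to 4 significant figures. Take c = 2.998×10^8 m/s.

γ = 1/√(1 − 0.9965²) = 11.9628
Dilated lifetime: Δt = γτ₀ = 11.9628 × 26.03 ns = 311.391 ns
d = vΔt = 0.9965c × 311.391 ns = 2.98751×10^8 m/s × 3.11391×10^-7 s = 93.03 m

d ≈ 93.03 m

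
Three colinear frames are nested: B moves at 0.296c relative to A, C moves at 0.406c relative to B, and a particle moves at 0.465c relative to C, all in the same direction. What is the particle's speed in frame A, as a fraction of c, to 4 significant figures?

u ≈ 0.8453c

Compose boost 2: (0.406 + 0.296)/(1 + 0.406×0.296) = 0.7020/1.12018 = 0.626687
Compose boost 3: (0.465 + 0.626687)/(1 + 0.465×0.626687) = 1.09169/1.29141 = 0.8453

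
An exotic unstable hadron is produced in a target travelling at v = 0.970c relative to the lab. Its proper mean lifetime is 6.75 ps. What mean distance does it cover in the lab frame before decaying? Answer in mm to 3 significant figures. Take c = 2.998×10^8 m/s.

γ = 1/√(1 − 0.970²) = 4.1135
Dilated lifetime: Δt = γτ₀ = 4.1135 × 6.75 ps = 27.766 ps
d = vΔt = 0.970c × 27.766 ps = 2.9081×10^8 m/s × 2.7766×10^-11 s = 8.07 mm

d ≈ 8.07 mm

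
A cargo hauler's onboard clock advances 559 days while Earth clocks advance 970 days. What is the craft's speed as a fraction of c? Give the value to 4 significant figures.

γ = Δt/τ₀ = 970/559 = 1.73524
β = √(1 − 1/γ²) = √(1 − 1/1.73524²) = 0.8172

β ≈ 0.8172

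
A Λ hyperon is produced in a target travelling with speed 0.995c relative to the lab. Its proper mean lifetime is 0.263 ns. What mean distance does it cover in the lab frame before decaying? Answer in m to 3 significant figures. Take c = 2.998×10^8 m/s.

d ≈ 0.786 m

γ = 1/√(1 − 0.995²) = 10.013
Dilated lifetime: Δt = γτ₀ = 10.013 × 0.263 ns = 2.6333 ns
d = vΔt = 0.995c × 2.6333 ns = 2.9830×10^8 m/s × 2.6333×10^-9 s = 0.786 m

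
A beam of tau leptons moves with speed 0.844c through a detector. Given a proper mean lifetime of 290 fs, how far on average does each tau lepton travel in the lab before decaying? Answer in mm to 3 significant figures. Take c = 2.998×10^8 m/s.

γ = 1/√(1 − 0.844²) = 1.8645
Dilated lifetime: Δt = γτ₀ = 1.8645 × 290 fs = 540.70 fs
d = vΔt = 0.844c × 540.70 fs = 2.5303×10^8 m/s × 5.4070×10^-13 s = 0.137 mm

d ≈ 0.137 mm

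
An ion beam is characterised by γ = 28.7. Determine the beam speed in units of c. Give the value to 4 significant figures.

β ≈ 0.9994

β = √(1 − 1/γ²) = √(1 − 1/28.7²) = √(0.998786) = 0.9994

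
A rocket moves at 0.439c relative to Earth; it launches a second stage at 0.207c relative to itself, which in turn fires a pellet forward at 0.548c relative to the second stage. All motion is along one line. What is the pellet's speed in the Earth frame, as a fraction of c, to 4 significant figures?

Compose boost 2: (0.207 + 0.439)/(1 + 0.207×0.439) = 0.6460/1.09087 = 0.592186
Compose boost 3: (0.548 + 0.592186)/(1 + 0.548×0.592186) = 1.14019/1.32452 = 0.8608

u ≈ 0.8608c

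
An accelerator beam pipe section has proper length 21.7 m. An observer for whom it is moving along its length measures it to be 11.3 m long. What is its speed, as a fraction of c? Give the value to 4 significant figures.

γ = L₀/L = 21.7/11.3 = 1.92035
β = √(1 − 1/γ²) = 0.8537

β ≈ 0.8537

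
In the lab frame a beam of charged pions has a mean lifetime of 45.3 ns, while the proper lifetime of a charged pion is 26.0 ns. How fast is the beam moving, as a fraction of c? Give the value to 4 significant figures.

β ≈ 0.8189

γ = Δt/τ₀ = 45.3/26.0 = 1.74231
β = √(1 − 1/γ²) = √(1 − 1/1.74231²) = 0.8189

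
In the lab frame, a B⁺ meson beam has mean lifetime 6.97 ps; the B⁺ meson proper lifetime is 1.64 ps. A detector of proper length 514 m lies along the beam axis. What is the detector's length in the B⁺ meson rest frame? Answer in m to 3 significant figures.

L ≈ 121 m

Time dilation ⇒ γ = Δt/τ₀ = 6.97/1.64 = 4.2500
Length contraction: L = L₀/γ = 514/4.2500 = 121 m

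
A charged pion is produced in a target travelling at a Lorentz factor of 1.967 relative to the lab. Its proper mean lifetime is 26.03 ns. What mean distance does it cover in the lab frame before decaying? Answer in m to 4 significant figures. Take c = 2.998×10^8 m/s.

β = √(1 − 1/γ²) = √(1 − 1/1.967²) = 0.861128
Dilated lifetime: Δt = γτ₀ = 1.967 × 26.03 ns = 51.2010 ns
d = vΔt = 0.861128c × 51.2010 ns = 2.58166×10^8 m/s × 5.12010×10^-8 s = 13.22 m

d ≈ 13.22 m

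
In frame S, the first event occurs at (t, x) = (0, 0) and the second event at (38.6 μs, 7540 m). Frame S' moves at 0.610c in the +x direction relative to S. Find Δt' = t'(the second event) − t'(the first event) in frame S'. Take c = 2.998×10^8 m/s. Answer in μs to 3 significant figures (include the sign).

γ = 1/√(1 − 0.610²) = 1.2620
Δt' = γ(Δt − vΔx/c²) = 1.2620 × (38.6 μs − 0.610×7540 m / (2.998×10^8 m/s))
= 1.2620 × (23.258 μs) = 29.4 μs

Δt' ≈ 29.4 μs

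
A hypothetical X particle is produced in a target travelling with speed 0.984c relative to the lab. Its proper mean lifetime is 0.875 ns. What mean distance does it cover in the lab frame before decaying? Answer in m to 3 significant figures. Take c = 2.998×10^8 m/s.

γ = 1/√(1 − 0.984²) = 5.6127
Dilated lifetime: Δt = γτ₀ = 5.6127 × 0.875 ns = 4.9111 ns
d = vΔt = 0.984c × 4.9111 ns = 2.9500×10^8 m/s × 4.9111×10^-9 s = 1.45 m

d ≈ 1.45 m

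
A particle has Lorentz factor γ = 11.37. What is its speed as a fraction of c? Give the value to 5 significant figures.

β ≈ 0.99612

β = √(1 − 1/γ²) = √(1 − 1/11.37²) = √(0.9922647) = 0.99612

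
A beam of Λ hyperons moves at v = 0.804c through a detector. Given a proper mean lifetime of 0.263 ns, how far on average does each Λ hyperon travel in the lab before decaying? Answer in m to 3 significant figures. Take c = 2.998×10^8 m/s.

γ = 1/√(1 − 0.804²) = 1.6817
Dilated lifetime: Δt = γτ₀ = 1.6817 × 0.263 ns = 0.44229 ns
d = vΔt = 0.804c × 0.44229 ns = 2.4104×10^8 m/s × 4.4229×10^-10 s = 0.107 m

d ≈ 0.107 m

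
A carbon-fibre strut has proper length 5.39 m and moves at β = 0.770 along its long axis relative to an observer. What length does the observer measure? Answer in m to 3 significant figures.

γ = 1/√(1 − 0.770²) = 1.5673
Length contraction: L = L₀/γ = 5.39/1.5673 = 3.44 m

L ≈ 3.44 m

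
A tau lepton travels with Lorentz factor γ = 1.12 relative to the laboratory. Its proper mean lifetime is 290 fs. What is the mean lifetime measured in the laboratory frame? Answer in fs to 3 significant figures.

γ = 1.12 (given)
Time dilation: Δt = γτ₀ = 1.12 × 290 fs = 325 fs

Δt ≈ 325 fs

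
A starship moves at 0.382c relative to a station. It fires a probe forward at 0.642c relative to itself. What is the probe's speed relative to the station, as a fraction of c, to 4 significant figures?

Relativistic velocity addition: u = (u' + v)/(1 + u'v/c²)
= (0.642 + 0.382)/(1 + 0.642×0.382) = 1.024/1.24524 = 0.8223

u ≈ 0.8223c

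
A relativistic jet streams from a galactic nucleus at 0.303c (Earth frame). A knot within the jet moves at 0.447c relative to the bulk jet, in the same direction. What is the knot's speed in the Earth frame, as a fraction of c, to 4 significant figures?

u ≈ 0.6605c

Relativistic velocity addition: u = (u' + v)/(1 + u'v/c²)
= (0.447 + 0.303)/(1 + 0.447×0.303) = 0.7500/1.13544 = 0.6605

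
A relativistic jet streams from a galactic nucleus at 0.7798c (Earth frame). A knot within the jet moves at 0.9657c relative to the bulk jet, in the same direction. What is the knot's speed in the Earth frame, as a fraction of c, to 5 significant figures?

u ≈ 0.99569c

Relativistic velocity addition: u = (u' + v)/(1 + u'v/c²)
= (0.9657 + 0.7798)/(1 + 0.9657×0.7798) = 1.7455/1.753053 = 0.99569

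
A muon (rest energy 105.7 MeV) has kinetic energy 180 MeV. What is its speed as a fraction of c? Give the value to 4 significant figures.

γ = 1 + K/(m₀c²) = 1 + 180/105.7 = 2.70293
β = √(1 − 1/γ²) = 0.9290

β ≈ 0.9290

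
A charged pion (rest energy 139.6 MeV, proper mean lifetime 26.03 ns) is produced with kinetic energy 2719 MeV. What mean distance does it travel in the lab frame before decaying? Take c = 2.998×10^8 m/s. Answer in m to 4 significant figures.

d ≈ 159.6 m

γ = 1 + K/(m₀c²) = 1 + 2719/139.6 = 20.4771
β = √(1 − 1/γ²) = 0.998807
Dilated lifetime: γτ₀ = 20.4771 × 26.03 ns = 533.018 ns
d = βc·γτ₀ = 0.998807 × (2.998×10^8 m/s) × 5.33018×10^-7 s = 159.6 m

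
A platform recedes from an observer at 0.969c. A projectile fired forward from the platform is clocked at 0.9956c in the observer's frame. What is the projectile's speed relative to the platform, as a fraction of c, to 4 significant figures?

Inverse velocity addition: u' = (u − v)/(1 − uv/c²)
= (0.9956 − 0.969)/(1 − 0.9956×0.969) = 0.02660/0.0352636 = 0.7543

u' ≈ 0.7543c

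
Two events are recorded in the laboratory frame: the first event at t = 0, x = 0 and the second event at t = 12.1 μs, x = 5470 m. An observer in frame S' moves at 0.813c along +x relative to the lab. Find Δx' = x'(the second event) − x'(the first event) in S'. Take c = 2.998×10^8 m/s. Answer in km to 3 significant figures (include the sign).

γ = 1/√(1 − 0.813²) = 1.7174
Δx' = γ(Δx − vΔt) = 1.7174 × (5470 m − 0.813×(2.998×10^8 m/s)×12.1×10^-6 s)
= 1.7174 × (2520.8 m) = 4.33 km

Δx' ≈ 4.33 km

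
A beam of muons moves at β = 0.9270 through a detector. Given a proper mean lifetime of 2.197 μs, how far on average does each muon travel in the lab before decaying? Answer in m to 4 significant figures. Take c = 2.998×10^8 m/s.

γ = 1/√(1 − 0.9270²) = 2.66623
Dilated lifetime: Δt = γτ₀ = 2.66623 × 2.197 μs = 5.85771 μs
d = vΔt = 0.9270c × 5.85771 μs = 2.77915×10^8 m/s × 5.85771×10^-6 s = 1628 m

d ≈ 1628 m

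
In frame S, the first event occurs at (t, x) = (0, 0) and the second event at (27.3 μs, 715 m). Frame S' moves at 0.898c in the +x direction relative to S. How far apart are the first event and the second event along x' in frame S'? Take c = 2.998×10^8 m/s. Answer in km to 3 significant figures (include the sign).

γ = 1/√(1 − 0.898²) = 2.2728
Δx' = γ(Δx − vΔt) = 2.2728 × (715 m − 0.898×(2.998×10^8 m/s)×27.3×10^-6 s)
= 2.2728 × (-6634.7 m) = -15.1 km

Δx' ≈ -15.1 km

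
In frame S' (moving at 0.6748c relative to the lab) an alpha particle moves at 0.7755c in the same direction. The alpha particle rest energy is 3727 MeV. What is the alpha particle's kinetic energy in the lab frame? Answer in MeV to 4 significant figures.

K ≈ 8458 MeV

u_lab = (0.7755 + 0.6748)/(1 + 0.7755×0.6748) = 0.9520731
γ = 1/√(1 − 0.9520731²) = 3.26936
K = (γ − 1)m₀c² = (3.26936 − 1) × 3727 = 2.26936 × 3727 = 8458 MeV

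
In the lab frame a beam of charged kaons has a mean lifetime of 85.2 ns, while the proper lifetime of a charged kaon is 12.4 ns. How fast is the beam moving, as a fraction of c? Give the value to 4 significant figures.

β ≈ 0.9894

γ = Δt/τ₀ = 85.2/12.4 = 6.87097
β = √(1 − 1/γ²) = √(1 − 1/6.87097²) = 0.9894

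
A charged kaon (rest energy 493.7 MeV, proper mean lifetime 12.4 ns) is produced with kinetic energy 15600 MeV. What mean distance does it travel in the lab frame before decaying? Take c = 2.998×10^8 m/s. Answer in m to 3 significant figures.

d ≈ 121 m

γ = 1 + K/(m₀c²) = 1 + 15600/493.7 = 32.598
β = √(1 − 1/γ²) = 0.99953
Dilated lifetime: γτ₀ = 32.598 × 12.4 ns = 404.22 ns
d = βc·γτ₀ = 0.99953 × (2.998×10^8 m/s) × 4.0422×10^-7 s = 121 m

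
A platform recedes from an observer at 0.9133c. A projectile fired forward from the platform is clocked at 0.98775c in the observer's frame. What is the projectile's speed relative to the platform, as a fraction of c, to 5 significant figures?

Inverse velocity addition: u' = (u − v)/(1 − uv/c²)
= (0.98775 − 0.9133)/(1 − 0.98775×0.9133) = 0.074450/0.09788792 = 0.76056

u' ≈ 0.76056c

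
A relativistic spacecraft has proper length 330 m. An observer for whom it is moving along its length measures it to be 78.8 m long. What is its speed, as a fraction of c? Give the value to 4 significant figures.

β ≈ 0.9711

γ = L₀/L = 330/78.8 = 4.18782
β = √(1 − 1/γ²) = 0.9711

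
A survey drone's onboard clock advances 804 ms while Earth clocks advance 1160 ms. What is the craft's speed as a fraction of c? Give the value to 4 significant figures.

β ≈ 0.7208

γ = Δt/τ₀ = 1160/804 = 1.44279
β = √(1 − 1/γ²) = √(1 − 1/1.44279²) = 0.7208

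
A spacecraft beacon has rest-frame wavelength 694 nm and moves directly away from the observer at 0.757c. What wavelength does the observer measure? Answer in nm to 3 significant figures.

λ_obs ≈ 1870 nm

Relativistic Doppler: λ_obs = λ_src √((1+β)/(1−β))
= 694 × √(1.7570/0.24300) = 694 × 2.6890 = 1870 nm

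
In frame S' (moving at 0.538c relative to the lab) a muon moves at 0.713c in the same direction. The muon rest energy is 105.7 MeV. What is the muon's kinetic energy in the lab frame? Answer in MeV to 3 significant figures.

u_lab = (0.713 + 0.538)/(1 + 0.713×0.538) = 0.904167
γ = 1/√(1 − 0.904167²) = 2.3409
K = (γ − 1)m₀c² = (2.3409 − 1) × 105.7 = 1.3409 × 105.7 = 142 MeV

K ≈ 142 MeV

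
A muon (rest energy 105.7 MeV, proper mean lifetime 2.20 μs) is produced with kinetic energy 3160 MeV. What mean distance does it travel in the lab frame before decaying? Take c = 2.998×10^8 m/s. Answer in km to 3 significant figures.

γ = 1 + K/(m₀c²) = 1 + 3160/105.7 = 30.896
β = √(1 − 1/γ²) = 0.99948
Dilated lifetime: γτ₀ = 30.896 × 2.20 μs = 67.971 μs
d = βc·γτ₀ = 0.99948 × (2.998×10^8 m/s) × 6.7971×10^-5 s = 20.4 km

d ≈ 20.4 km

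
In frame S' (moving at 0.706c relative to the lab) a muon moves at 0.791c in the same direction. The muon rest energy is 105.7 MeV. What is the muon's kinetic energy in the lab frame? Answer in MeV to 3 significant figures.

K ≈ 274 MeV

u_lab = (0.791 + 0.706)/(1 + 0.791×0.706) = 0.960572
γ = 1/√(1 − 0.960572²) = 3.5967
K = (γ − 1)m₀c² = (3.5967 − 1) × 105.7 = 2.5967 × 105.7 = 274 MeV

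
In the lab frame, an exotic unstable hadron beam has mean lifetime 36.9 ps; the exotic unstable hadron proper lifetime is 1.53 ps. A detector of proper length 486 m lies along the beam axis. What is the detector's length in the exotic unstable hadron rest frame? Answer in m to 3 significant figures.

L ≈ 20.2 m

Time dilation ⇒ γ = Δt/τ₀ = 36.9/1.53 = 24.118
Length contraction: L = L₀/γ = 486/24.118 = 20.2 m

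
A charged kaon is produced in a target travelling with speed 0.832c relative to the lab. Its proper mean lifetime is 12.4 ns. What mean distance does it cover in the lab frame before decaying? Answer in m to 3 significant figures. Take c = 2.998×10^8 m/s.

γ = 1/√(1 − 0.832²) = 1.8025
Dilated lifetime: Δt = γτ₀ = 1.8025 × 12.4 ns = 22.351 ns
d = vΔt = 0.832c × 22.351 ns = 2.4943×10^8 m/s × 2.2351×10^-8 s = 5.58 m

d ≈ 5.58 m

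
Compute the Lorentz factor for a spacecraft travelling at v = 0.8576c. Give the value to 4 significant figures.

γ ≈ 1.944

γ = 1/√(1 − β²) = 1/√(1 − 0.8576²) = 1/√(0.264522) = 1.944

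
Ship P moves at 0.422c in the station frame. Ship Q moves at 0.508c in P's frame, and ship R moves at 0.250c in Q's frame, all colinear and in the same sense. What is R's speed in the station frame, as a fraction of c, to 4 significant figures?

Compose boost 2: (0.508 + 0.422)/(1 + 0.508×0.422) = 0.9300/1.21438 = 0.765825
Compose boost 3: (0.250 + 0.765825)/(1 + 0.250×0.765825) = 1.01583/1.19146 = 0.8526

u ≈ 0.8526c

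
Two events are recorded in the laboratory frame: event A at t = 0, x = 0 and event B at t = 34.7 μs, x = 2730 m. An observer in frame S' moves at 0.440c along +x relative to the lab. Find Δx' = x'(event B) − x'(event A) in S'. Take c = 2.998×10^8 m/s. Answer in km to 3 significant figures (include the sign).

Δx' ≈ -2.06 km

γ = 1/√(1 − 0.440²) = 1.1136
Δx' = γ(Δx − vΔt) = 1.1136 × (2730 m − 0.440×(2.998×10^8 m/s)×34.7×10^-6 s)
= 1.1136 × (-1847.3 m) = -2.06 km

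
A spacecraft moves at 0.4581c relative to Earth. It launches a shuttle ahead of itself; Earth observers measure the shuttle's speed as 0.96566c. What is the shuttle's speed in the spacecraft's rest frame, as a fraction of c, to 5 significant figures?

Inverse velocity addition: u' = (u − v)/(1 − uv/c²)
= (0.96566 − 0.4581)/(1 − 0.96566×0.4581) = 0.50756/0.5576312 = 0.91021

u' ≈ 0.91021c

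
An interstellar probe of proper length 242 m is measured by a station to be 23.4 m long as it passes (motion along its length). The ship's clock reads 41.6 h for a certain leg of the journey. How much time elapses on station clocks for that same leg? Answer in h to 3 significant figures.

Δt ≈ 430 h

Length contraction ⇒ γ = L₀/L = 242/23.4 = 10.342
Time dilation: Δt = γτ₀ = 10.342 × 41.6 h = 430 h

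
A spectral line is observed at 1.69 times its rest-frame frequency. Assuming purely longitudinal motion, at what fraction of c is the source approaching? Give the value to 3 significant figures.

β ≈ 0.481

f_obs/f_src = √((1+β)/(1−β)) = 1.69  ⇒  (1+β)/(1−β) = 2.8561
β = |1 − D²|/(1 + D²) = |1 − 2.8561|/(1 + 2.8561) = 0.481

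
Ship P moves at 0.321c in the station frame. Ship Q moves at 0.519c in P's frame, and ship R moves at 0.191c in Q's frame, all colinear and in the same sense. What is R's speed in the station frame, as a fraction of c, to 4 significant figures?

Compose boost 2: (0.519 + 0.321)/(1 + 0.519×0.321) = 0.8400/1.16660 = 0.720042
Compose boost 3: (0.191 + 0.720042)/(1 + 0.191×0.720042) = 0.911042/1.13753 = 0.8009

u ≈ 0.8009c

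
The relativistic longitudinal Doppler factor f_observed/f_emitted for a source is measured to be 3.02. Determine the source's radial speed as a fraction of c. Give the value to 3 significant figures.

f_obs/f_src = √((1+β)/(1−β)) = 3.02  ⇒  (1+β)/(1−β) = 9.1204
β = |1 − D²|/(1 + D²) = |1 − 9.1204|/(1 + 9.1204) = 0.802

β ≈ 0.802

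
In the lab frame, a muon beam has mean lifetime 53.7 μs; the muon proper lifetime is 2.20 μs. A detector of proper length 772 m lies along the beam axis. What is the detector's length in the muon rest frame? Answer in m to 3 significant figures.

L ≈ 31.6 m

Time dilation ⇒ γ = Δt/τ₀ = 53.7/2.20 = 24.409
Length contraction: L = L₀/γ = 772/24.409 = 31.6 m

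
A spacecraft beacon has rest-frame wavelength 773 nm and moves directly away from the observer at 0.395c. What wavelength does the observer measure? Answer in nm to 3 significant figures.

λ_obs ≈ 1170 nm

Relativistic Doppler: λ_obs = λ_src √((1+β)/(1−β))
= 773 × √(1.3950/0.60500) = 773 × 1.5185 = 1170 nm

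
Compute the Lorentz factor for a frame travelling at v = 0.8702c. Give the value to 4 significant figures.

γ = 1/√(1 − β²) = 1/√(1 − 0.8702²) = 1/√(0.242752) = 2.030

γ ≈ 2.030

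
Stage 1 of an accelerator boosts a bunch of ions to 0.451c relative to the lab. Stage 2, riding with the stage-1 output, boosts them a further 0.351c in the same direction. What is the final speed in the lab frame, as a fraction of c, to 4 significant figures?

Compose boost 2: (0.351 + 0.451)/(1 + 0.351×0.451) = 0.8020/1.15830 = 0.6924

u ≈ 0.6924c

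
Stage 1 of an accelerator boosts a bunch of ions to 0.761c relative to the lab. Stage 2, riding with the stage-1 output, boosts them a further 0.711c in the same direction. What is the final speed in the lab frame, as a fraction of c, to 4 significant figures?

u ≈ 0.9552c

Compose boost 2: (0.711 + 0.761)/(1 + 0.711×0.761) = 1.472/1.54107 = 0.9552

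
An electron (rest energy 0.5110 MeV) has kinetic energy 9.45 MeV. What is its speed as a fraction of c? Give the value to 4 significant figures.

β ≈ 0.9987

γ = 1 + K/(m₀c²) = 1 + 9.45/0.5110 = 19.4932
β = √(1 − 1/γ²) = 0.9987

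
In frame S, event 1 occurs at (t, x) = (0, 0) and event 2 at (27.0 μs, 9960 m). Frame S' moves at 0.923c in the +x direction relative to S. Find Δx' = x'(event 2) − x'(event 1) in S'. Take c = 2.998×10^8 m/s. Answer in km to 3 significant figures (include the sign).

γ = 1/√(1 − 0.923²) = 2.5988
Δx' = γ(Δx − vΔt) = 2.5988 × (9960 m − 0.923×(2.998×10^8 m/s)×27.0×10^-6 s)
= 2.5988 × (2488.7 m) = 6.47 km

Δx' ≈ 6.47 km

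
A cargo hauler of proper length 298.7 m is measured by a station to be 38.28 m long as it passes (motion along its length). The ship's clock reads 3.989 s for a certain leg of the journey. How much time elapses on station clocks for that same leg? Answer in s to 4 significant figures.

Δt ≈ 31.13 s

Length contraction ⇒ γ = L₀/L = 298.7/38.28 = 7.80303
Time dilation: Δt = γτ₀ = 7.80303 × 3.989 s = 31.13 s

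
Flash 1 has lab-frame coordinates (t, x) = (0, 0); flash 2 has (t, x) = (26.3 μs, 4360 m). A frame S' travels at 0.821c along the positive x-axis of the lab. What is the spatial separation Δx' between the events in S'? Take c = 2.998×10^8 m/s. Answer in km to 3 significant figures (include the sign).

Δx' ≈ -3.70 km

γ = 1/√(1 − 0.821²) = 1.7515
Δx' = γ(Δx − vΔt) = 1.7515 × (4360 m − 0.821×(2.998×10^8 m/s)×26.3×10^-6 s)
= 1.7515 × (-2113.4 m) = -3.70 km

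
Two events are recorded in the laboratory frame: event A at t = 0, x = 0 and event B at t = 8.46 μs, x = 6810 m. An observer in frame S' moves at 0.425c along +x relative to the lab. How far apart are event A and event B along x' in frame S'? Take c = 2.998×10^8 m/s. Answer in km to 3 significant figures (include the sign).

Δx' ≈ 6.33 km

γ = 1/√(1 − 0.425²) = 1.1047
Δx' = γ(Δx − vΔt) = 1.1047 × (6810 m − 0.425×(2.998×10^8 m/s)×8.46×10^-6 s)
= 1.1047 × (5732.1 m) = 6.33 km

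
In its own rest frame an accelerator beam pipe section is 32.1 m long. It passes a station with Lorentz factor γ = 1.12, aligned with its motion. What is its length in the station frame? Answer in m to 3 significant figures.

γ = 1.12 (given)
Length contraction: L = L₀/γ = 32.1/1.12 = 28.7 m

L ≈ 28.7 m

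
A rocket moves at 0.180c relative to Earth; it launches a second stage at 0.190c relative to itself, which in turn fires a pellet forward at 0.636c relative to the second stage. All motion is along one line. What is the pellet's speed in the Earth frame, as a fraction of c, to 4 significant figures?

Compose boost 2: (0.190 + 0.180)/(1 + 0.190×0.180) = 0.3700/1.03420 = 0.357764
Compose boost 3: (0.636 + 0.357764)/(1 + 0.636×0.357764) = 0.993764/1.22754 = 0.8096

u ≈ 0.8096c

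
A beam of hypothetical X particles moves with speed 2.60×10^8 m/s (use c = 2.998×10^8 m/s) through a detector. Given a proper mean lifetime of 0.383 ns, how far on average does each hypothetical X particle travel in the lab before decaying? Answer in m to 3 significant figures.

d ≈ 0.200 m

β = v/c = 2.60×10^8 / 2.998×10^8 = 0.86724
γ = 1/√(1 − 0.86724²) = 2.0085
Dilated lifetime: Δt = γτ₀ = 2.0085 × 0.383 ns = 0.76926 ns
d = vΔt = 0.86724c × 0.76926 ns = 2.6000×10^8 m/s × 7.6926×10^-10 s = 0.200 m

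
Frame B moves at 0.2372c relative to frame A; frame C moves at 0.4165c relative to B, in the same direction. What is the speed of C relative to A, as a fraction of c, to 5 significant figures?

u ≈ 0.59493c

Compose boost 2: (0.4165 + 0.2372)/(1 + 0.4165×0.2372) = 0.65370/1.098794 = 0.59493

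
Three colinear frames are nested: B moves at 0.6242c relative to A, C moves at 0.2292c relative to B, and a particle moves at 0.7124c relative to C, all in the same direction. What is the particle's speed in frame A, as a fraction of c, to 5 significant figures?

Compose boost 2: (0.2292 + 0.6242)/(1 + 0.2292×0.6242) = 0.85340/1.143067 = 0.7465881
Compose boost 3: (0.7124 + 0.7465881)/(1 + 0.7124×0.7465881) = 1.458988/1.531869 = 0.95242

u ≈ 0.95242c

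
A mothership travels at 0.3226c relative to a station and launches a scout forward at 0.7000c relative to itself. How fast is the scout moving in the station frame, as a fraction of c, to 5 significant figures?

u ≈ 0.83422c

Compose boost 2: (0.7000 + 0.3226)/(1 + 0.7000×0.3226) = 1.0226/1.225820 = 0.83422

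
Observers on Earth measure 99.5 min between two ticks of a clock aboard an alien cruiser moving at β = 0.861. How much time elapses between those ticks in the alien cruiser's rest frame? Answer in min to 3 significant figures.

τ₀ ≈ 50.6 min

γ = 1/√(1 − 0.861²) = 1.9662
Proper time: τ₀ = Δt/γ = 99.5/1.9662 = 50.6 min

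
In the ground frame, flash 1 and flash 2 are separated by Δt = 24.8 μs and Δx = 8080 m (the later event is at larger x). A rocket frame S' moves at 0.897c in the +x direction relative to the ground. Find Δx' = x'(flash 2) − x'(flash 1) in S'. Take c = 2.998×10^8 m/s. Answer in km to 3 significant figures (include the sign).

γ = 1/√(1 − 0.897²) = 2.2623
Δx' = γ(Δx − vΔt) = 2.2623 × (8080 m − 0.897×(2.998×10^8 m/s)×24.8×10^-6 s)
= 2.2623 × (1410.8 m) = 3.19 km

Δx' ≈ 3.19 km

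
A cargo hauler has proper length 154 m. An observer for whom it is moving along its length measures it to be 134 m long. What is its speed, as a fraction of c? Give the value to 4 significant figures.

β ≈ 0.4928

γ = L₀/L = 154/134 = 1.14925
β = √(1 − 1/γ²) = 0.4928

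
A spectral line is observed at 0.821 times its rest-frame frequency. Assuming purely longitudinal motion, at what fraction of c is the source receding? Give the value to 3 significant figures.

β ≈ 0.195

f_obs/f_src = √((1−β)/(1+β)) = 0.821  ⇒  (1−β)/(1+β) = 0.67404
β = |1 − D²|/(1 + D²) = |1 − 0.67404|/(1 + 0.67404) = 0.195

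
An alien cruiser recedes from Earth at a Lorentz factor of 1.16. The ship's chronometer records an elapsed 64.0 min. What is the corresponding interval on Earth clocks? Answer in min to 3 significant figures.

Δt ≈ 74.2 min

γ = 1.16 (given)
Time dilation: Δt = γτ₀ = 1.16 × 64.0 min = 74.2 min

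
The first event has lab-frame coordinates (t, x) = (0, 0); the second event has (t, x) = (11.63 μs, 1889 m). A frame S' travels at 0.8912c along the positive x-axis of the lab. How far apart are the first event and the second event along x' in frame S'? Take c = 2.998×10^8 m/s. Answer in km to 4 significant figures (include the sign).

γ = 1/√(1 − 0.8912²) = 2.20453
Δx' = γ(Δx − vΔt) = 2.20453 × (1889 m − 0.8912×(2.998×10^8 m/s)×11.63×10^-6 s)
= 2.20453 × (-1218.32 m) = -2.686 km

Δx' ≈ -2.686 km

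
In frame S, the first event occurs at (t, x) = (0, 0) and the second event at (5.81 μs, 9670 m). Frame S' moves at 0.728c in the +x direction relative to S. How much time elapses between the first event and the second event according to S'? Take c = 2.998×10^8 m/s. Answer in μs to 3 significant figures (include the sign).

Δt' ≈ -25.8 μs

γ = 1/√(1 − 0.728²) = 1.4586
Δt' = γ(Δt − vΔx/c²) = 1.4586 × (5.81 μs − 0.728×9670 m / (2.998×10^8 m/s))
= 1.4586 × (-17.672 μs) = -25.8 μs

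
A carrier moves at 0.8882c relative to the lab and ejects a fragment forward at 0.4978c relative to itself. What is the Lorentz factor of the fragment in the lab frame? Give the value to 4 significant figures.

γ ≈ 3.619

u_lab = (0.4978 + 0.8882)/(1 + 0.4978×0.8882) = 1.3860/1.442146 = 0.9610678
γ = 1/√(1 − 0.9610678²) = 3.619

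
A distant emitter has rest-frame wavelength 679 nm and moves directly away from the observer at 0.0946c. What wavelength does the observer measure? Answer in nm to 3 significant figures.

λ_obs ≈ 747 nm

Relativistic Doppler: λ_obs = λ_src √((1+β)/(1−β))
= 679 × √(1.0946/0.90540) = 679 × 1.0995 = 747 nm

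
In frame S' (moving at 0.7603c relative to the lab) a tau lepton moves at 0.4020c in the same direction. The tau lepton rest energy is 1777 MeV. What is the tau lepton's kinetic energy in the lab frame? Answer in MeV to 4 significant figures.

K ≈ 2124 MeV

u_lab = (0.4020 + 0.7603)/(1 + 0.4020×0.7603) = 0.8902144
γ = 1/√(1 − 0.8902144²) = 2.19519
K = (γ − 1)m₀c² = (2.19519 − 1) × 1777 = 1.19519 × 1777 = 2124 MeV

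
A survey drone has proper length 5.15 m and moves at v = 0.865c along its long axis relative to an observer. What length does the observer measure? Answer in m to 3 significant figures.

L ≈ 2.58 m

γ = 1/√(1 − 0.865²) = 1.9929
Length contraction: L = L₀/γ = 5.15/1.9929 = 2.58 m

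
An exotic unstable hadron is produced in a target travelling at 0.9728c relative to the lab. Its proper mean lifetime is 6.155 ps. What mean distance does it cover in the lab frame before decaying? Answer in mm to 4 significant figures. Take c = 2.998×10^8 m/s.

d ≈ 7.749 mm

γ = 1/√(1 − 0.9728²) = 4.31692
Dilated lifetime: Δt = γτ₀ = 4.31692 × 6.155 ps = 26.5706 ps
d = vΔt = 0.9728c × 26.5706 ps = 2.91645×10^8 m/s × 2.65706×10^-11 s = 7.749 mm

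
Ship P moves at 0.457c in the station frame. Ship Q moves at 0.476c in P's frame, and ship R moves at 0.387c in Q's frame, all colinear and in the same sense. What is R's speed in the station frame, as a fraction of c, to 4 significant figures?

u ≈ 0.8895c

Compose boost 2: (0.476 + 0.457)/(1 + 0.476×0.457) = 0.9330/1.21753 = 0.766304
Compose boost 3: (0.387 + 0.766304)/(1 + 0.387×0.766304) = 1.15330/1.29656 = 0.8895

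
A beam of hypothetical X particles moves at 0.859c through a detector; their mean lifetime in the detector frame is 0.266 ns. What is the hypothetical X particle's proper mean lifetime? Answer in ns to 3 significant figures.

τ₀ ≈ 0.136 ns

γ = 1/√(1 − 0.859²) = 1.9532
Proper time: τ₀ = Δt/γ = 0.266/1.9532 = 0.136 ns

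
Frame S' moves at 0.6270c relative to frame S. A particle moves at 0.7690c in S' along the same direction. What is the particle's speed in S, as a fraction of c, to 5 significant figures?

u ≈ 0.94187c

Relativistic velocity addition: u = (u' + v)/(1 + u'v/c²)
= (0.7690 + 0.6270)/(1 + 0.7690×0.6270) = 1.3960/1.482163 = 0.94187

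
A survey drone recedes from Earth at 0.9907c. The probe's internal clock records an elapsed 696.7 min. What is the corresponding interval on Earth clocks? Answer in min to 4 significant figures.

Δt ≈ 5120 min

γ = 1/√(1 − 0.9907²) = 7.34946
Time dilation: Δt = γτ₀ = 7.34946 × 696.7 min = 5120 min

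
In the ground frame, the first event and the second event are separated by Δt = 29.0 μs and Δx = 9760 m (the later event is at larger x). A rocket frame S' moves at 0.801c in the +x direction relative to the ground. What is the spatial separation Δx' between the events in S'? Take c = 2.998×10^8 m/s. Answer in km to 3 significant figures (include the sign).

γ = 1/√(1 − 0.801²) = 1.6704
Δx' = γ(Δx − vΔt) = 1.6704 × (9760 m − 0.801×(2.998×10^8 m/s)×29.0×10^-6 s)
= 1.6704 × (2795.9 m) = 4.67 km

Δx' ≈ 4.67 km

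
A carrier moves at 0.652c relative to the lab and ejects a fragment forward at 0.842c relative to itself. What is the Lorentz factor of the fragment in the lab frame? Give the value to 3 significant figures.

u_lab = (0.842 + 0.652)/(1 + 0.842×0.652) = 1.494/1.54898 = 0.964503
γ = 1/√(1 − 0.964503²) = 3.79

γ ≈ 3.79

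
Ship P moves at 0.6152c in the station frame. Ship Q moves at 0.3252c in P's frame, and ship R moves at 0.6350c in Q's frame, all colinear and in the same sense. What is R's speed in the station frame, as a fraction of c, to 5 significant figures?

Compose boost 2: (0.3252 + 0.6152)/(1 + 0.3252×0.6152) = 0.94040/1.200063 = 0.7836255
Compose boost 3: (0.6350 + 0.7836255)/(1 + 0.6350×0.7836255) = 1.418626/1.497602 = 0.94726

u ≈ 0.94726c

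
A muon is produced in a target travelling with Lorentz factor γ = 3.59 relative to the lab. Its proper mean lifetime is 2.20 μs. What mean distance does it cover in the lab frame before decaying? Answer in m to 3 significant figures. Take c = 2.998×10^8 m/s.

β = √(1 − 1/γ²) = √(1 − 1/3.59²) = 0.96042
Dilated lifetime: Δt = γτ₀ = 3.59 × 2.20 μs = 7.8980 μs
d = vΔt = 0.96042c × 7.8980 μs = 2.8793×10^8 m/s × 7.8980×10^-6 s = 2270 m

d ≈ 2270 m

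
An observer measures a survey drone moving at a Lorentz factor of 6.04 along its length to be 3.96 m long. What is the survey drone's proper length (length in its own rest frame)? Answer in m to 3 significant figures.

L₀ ≈ 23.9 m

γ = 6.04 (given)
L₀ = γL = 6.04 × 3.96 = 23.9 m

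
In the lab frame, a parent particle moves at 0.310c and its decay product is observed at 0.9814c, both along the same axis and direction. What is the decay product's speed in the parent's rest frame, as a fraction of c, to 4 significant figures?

u' ≈ 0.9650c

Inverse velocity addition: u' = (u − v)/(1 − uv/c²)
= (0.9814 − 0.310)/(1 − 0.9814×0.310) = 0.6714/0.695766 = 0.9650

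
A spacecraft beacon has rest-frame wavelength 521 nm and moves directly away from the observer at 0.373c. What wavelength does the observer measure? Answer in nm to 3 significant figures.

Relativistic Doppler: λ_obs = λ_src √((1+β)/(1−β))
= 521 × √(1.3730/0.62700) = 521 × 1.4798 = 771 nm

λ_obs ≈ 771 nm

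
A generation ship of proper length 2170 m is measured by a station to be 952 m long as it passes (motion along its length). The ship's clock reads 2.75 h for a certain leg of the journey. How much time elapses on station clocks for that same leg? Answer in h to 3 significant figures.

Length contraction ⇒ γ = L₀/L = 2170/952 = 2.2794
Time dilation: Δt = γτ₀ = 2.2794 × 2.75 h = 6.27 h

Δt ≈ 6.27 h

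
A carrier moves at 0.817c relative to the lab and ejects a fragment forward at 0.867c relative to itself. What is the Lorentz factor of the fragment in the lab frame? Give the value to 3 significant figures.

γ ≈ 5.95

u_lab = (0.867 + 0.817)/(1 + 0.867×0.817) = 1.684/1.70834 = 0.985753
γ = 1/√(1 − 0.985753²) = 5.95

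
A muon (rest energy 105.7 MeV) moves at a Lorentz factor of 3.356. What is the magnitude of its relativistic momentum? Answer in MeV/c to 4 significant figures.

β = √(1 − 1/γ²) = √(1 − 1/3.356²) = 0.954574
p = γβm₀c = 3.356 × 0.954574 × 105.7 MeV/c = 338.6 MeV/c

p ≈ 338.6 MeV/c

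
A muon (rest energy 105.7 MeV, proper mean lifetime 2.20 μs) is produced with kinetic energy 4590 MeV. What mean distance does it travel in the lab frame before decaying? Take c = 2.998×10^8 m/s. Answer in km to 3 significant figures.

d ≈ 29.3 km

γ = 1 + K/(m₀c²) = 1 + 4590/105.7 = 44.425
β = √(1 − 1/γ²) = 0.99975
Dilated lifetime: γτ₀ = 44.425 × 2.20 μs = 97.735 μs
d = βc·γτ₀ = 0.99975 × (2.998×10^8 m/s) × 9.7735×10^-5 s = 29.3 km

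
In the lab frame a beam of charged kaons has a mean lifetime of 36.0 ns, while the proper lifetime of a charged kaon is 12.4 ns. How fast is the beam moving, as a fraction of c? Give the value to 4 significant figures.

β ≈ 0.9388

γ = Δt/τ₀ = 36.0/12.4 = 2.90323
β = √(1 − 1/γ²) = √(1 − 1/2.90323²) = 0.9388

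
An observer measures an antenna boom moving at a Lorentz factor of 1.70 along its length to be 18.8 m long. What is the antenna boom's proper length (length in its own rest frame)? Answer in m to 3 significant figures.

γ = 1.70 (given)
L₀ = γL = 1.70 × 18.8 = 32.0 m

L₀ ≈ 32.0 m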